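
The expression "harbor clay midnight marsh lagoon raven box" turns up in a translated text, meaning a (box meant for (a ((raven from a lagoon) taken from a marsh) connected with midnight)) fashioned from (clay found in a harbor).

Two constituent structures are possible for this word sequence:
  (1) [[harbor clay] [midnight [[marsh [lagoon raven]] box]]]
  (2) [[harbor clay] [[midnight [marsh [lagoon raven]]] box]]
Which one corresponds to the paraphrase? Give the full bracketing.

The paraphrase's head is the "box" part ("midnight marsh lagoon raven box"); its modifier is "harbor clay".
That top-level split, carried through the inner groups, gives [[harbor clay] [[midnight [marsh [lagoon raven]]] box]].

[[harbor clay] [[midnight [marsh [lagoon raven]]] box]]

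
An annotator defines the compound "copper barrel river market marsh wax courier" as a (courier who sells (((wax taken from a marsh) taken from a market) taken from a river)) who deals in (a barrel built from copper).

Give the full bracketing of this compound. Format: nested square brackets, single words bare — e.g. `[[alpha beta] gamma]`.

The outermost head in the paraphrase is "courier" (specifically "river market marsh wax courier"), modified by "copper barrel".
Inside "copper barrel": head "barrel", modifier "copper".
Inside "river market marsh wax courier": head "courier", modifier "river market marsh wax".
Inside "river market marsh wax": head "wax" (specifically "market marsh wax"), modifier "river".
Inside "market marsh wax": head "wax" (specifically "marsh wax"), modifier "market".
Inside "marsh wax": head "wax", modifier "marsh".
Assembled: [[copper barrel] [[river [market [marsh wax]]] courier]].

[[copper barrel] [[river [market [marsh wax]]] courier]]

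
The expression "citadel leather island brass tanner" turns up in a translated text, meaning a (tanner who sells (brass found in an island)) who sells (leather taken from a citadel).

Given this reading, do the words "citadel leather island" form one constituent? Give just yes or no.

no

The top-level split is [citadel leather] [island brass tanner]; the full structure is [[citadel leather] [[island brass] tanner]].
"citadel leather island" straddles a constituent boundary, so it is not a single unit.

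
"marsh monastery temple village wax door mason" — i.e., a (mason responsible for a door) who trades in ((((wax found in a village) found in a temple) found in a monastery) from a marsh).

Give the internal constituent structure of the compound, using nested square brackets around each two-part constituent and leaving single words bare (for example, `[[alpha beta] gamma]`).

[[marsh [monastery [temple [village wax]]]] [door mason]]

Overall it is a kind of mason (specifically "door mason"); the modifier is "marsh monastery temple village wax".
Within "marsh monastery temple village wax", the head is "wax" (specifically "monastery temple village wax") and the modifier is "marsh".
Within "monastery temple village wax", the head is "wax" (specifically "temple village wax") and the modifier is "monastery".
Within "temple village wax", the head is "wax" (specifically "village wax") and the modifier is "temple".
Within "village wax", the head is "wax" and the modifier is "village".
Within "door mason", the head is "mason" and the modifier is "door".
Putting it together: [[marsh [monastery [temple [village wax]]]] [door mason]].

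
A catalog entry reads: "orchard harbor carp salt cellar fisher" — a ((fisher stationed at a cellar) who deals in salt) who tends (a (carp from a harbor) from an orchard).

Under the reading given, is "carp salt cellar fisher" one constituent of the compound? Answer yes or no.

The top-level split is [orchard harbor carp] [salt cellar fisher]; the full structure is [[orchard [harbor carp]] [salt [cellar fisher]]].
"carp salt cellar fisher" straddles a constituent boundary, so it is not a single unit.

no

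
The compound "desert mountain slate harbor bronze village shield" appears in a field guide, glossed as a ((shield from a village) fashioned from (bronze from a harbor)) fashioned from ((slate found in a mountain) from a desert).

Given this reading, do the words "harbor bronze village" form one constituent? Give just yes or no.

no

The top-level split is [desert mountain slate] [harbor bronze village shield]; the full structure is [[desert [mountain slate]] [[harbor bronze] [village shield]]].
"harbor bronze village" straddles a constituent boundary, so it is not a single unit.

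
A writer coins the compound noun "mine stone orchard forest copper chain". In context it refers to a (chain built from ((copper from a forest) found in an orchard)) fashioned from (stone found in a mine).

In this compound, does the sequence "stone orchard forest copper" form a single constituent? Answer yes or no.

The top-level split is [mine stone] [orchard forest copper chain]; the full structure is [[mine stone] [[orchard [forest copper]] chain]].
"stone orchard forest copper" straddles a constituent boundary, so it is not a single unit.

no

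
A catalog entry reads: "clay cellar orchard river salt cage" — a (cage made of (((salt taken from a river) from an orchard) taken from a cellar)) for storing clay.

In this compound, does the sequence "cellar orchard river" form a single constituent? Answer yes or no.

no

The top-level split is [clay] [cellar orchard river salt cage]; the full structure is [clay [[cellar [orchard [river salt]]] cage]].
"cellar orchard river" straddles a constituent boundary, so it is not a single unit.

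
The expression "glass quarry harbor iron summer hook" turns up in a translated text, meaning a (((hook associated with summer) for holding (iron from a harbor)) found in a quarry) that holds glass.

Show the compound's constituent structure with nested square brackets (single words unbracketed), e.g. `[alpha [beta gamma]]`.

At the top level: head "hook" (specifically "quarry harbor iron summer hook"); modifier "glass".
Within "quarry harbor iron summer hook", the head is "hook" (specifically "harbor iron summer hook") and the modifier is "quarry".
Within "harbor iron summer hook", the head is "hook" (specifically "summer hook") and the modifier is "harbor iron".
Within "harbor iron", the head is "iron" and the modifier is "harbor".
Within "summer hook", the head is "hook" and the modifier is "summer".
Assembled: [glass [quarry [[harbor iron] [summer hook]]]].

[glass [quarry [[harbor iron] [summer hook]]]]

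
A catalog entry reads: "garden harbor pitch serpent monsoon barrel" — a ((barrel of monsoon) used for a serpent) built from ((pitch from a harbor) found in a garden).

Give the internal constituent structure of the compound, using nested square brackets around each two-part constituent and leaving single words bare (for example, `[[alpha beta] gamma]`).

[[garden [harbor pitch]] [serpent [monsoon barrel]]]

At the top level: head "barrel" (specifically "serpent monsoon barrel"); modifier "garden harbor pitch".
"garden harbor pitch" → head "pitch" (specifically "harbor pitch"), modifier "garden".
"harbor pitch" → head "pitch", modifier "harbor".
"serpent monsoon barrel" → head "barrel" (specifically "monsoon barrel"), modifier "serpent".
"monsoon barrel" → head "barrel", modifier "monsoon".
Assembled: [[garden [harbor pitch]] [serpent [monsoon barrel]]].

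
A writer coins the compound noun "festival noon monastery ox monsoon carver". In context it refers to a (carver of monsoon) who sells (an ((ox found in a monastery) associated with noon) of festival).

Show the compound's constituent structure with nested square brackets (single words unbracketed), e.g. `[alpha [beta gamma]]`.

[[festival [noon [monastery ox]]] [monsoon carver]]

At the top level: head "carver" (specifically "monsoon carver"); modifier "festival noon monastery ox".
Inside "festival noon monastery ox": head "ox" (specifically "noon monastery ox"), modifier "festival".
Inside "noon monastery ox": head "ox" (specifically "monastery ox"), modifier "noon".
Inside "monastery ox": head "ox", modifier "monastery".
Inside "monsoon carver": head "carver", modifier "monsoon".
So the structure is [[festival [noon [monastery ox]]] [monsoon carver]].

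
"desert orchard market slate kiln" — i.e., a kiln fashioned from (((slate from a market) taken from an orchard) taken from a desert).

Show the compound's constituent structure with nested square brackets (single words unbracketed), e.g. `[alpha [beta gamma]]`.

Overall it is a kind of kiln; the modifier is "desert orchard market slate".
"desert orchard market slate" → head "slate" (specifically "orchard market slate"), modifier "desert".
"orchard market slate" → head "slate" (specifically "market slate"), modifier "orchard".
"market slate" → head "slate", modifier "market".
So the structure is [[desert [orchard [market slate]]] kiln].

[[desert [orchard [market slate]]] kiln]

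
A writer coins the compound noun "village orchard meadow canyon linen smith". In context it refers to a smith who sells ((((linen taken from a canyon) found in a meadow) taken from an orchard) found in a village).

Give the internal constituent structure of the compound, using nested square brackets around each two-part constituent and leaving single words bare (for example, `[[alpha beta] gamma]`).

Overall it is a kind of smith; the modifier is "village orchard meadow canyon linen".
Inside "village orchard meadow canyon linen": head "linen" (specifically "orchard meadow canyon linen"), modifier "village".
Inside "orchard meadow canyon linen": head "linen" (specifically "meadow canyon linen"), modifier "orchard".
Inside "meadow canyon linen": head "linen" (specifically "canyon linen"), modifier "meadow".
Inside "canyon linen": head "linen", modifier "canyon".
Assembled: [[village [orchard [meadow [canyon linen]]]] smith].

[[village [orchard [meadow [canyon linen]]]] smith]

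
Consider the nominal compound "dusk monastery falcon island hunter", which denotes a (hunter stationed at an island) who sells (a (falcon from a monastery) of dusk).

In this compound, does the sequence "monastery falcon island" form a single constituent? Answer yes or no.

The top-level split is [dusk monastery falcon] [island hunter]; the full structure is [[dusk [monastery falcon]] [island hunter]].
"monastery falcon island" straddles a constituent boundary, so it is not a single unit.

no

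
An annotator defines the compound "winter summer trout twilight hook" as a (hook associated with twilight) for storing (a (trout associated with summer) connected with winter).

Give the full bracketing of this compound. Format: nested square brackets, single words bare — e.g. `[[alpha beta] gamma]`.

At the top level: head "hook" (specifically "twilight hook"); modifier "winter summer trout".
Inside "winter summer trout": head "trout" (specifically "summer trout"), modifier "winter".
Inside "summer trout": head "trout", modifier "summer".
Inside "twilight hook": head "hook", modifier "twilight".
Assembled: [[winter [summer trout]] [twilight hook]].

[[winter [summer trout]] [twilight hook]]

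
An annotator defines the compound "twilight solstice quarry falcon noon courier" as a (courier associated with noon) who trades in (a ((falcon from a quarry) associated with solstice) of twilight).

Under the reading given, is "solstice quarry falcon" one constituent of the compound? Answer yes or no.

yes

The paraphrase groups the words so that "solstice quarry falcon" is one unit: it corresponds to a single parenthesized sub-phrase.
The full structure is [[twilight [solstice [quarry falcon]]] [noon courier]], in which [solstice quarry falcon] is a constituent.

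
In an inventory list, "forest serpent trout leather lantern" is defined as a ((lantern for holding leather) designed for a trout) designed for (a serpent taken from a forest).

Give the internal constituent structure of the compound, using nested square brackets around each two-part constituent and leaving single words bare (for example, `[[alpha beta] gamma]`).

Overall it is a kind of lantern (specifically "trout leather lantern"); the modifier is "forest serpent".
"forest serpent" → head "serpent", modifier "forest".
"trout leather lantern" → head "lantern" (specifically "leather lantern"), modifier "trout".
"leather lantern" → head "lantern", modifier "leather".
Assembled: [[forest serpent] [trout [leather lantern]]].

[[forest serpent] [trout [leather lantern]]]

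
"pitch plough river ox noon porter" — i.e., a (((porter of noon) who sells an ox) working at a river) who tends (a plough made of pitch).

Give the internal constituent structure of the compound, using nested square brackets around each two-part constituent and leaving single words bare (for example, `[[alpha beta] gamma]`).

The outermost head in the paraphrase is "porter" (specifically "river ox noon porter"), modified by "pitch plough".
Within "pitch plough", the head is "plough" and the modifier is "pitch".
Within "river ox noon porter", the head is "porter" (specifically "ox noon porter") and the modifier is "river".
Within "ox noon porter", the head is "porter" (specifically "noon porter") and the modifier is "ox".
Within "noon porter", the head is "porter" and the modifier is "noon".
So the structure is [[pitch plough] [river [ox [noon porter]]]].

[[pitch plough] [river [ox [noon porter]]]]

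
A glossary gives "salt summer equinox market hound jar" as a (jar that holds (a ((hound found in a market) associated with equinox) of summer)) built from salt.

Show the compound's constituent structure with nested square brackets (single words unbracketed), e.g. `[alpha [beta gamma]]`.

Overall it is a kind of jar (specifically "summer equinox market hound jar"); the modifier is "salt".
"summer equinox market hound jar" → head "jar", modifier "summer equinox market hound".
"summer equinox market hound" → head "hound" (specifically "equinox market hound"), modifier "summer".
"equinox market hound" → head "hound" (specifically "market hound"), modifier "equinox".
"market hound" → head "hound", modifier "market".
So the structure is [salt [[summer [equinox [market hound]]] jar]].

[salt [[summer [equinox [market hound]]] jar]]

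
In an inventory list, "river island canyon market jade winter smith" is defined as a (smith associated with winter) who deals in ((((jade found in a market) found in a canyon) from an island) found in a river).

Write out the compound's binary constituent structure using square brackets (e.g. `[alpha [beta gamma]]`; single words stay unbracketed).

[[river [island [canyon [market jade]]]] [winter smith]]

At the top level: head "smith" (specifically "winter smith"); modifier "river island canyon market jade".
"river island canyon market jade" → head "jade" (specifically "island canyon market jade"), modifier "river".
"island canyon market jade" → head "jade" (specifically "canyon market jade"), modifier "island".
"canyon market jade" → head "jade" (specifically "market jade"), modifier "canyon".
"market jade" → head "jade", modifier "market".
"winter smith" → head "smith", modifier "winter".
Putting it together: [[river [island [canyon [market jade]]]] [winter smith]].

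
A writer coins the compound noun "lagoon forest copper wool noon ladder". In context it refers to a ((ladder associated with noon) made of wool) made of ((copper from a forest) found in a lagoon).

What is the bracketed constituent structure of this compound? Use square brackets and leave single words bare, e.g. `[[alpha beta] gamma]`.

The outermost head in the paraphrase is "ladder" (specifically "wool noon ladder"), modified by "lagoon forest copper".
"lagoon forest copper" → head "copper" (specifically "forest copper"), modifier "lagoon".
"forest copper" → head "copper", modifier "forest".
"wool noon ladder" → head "ladder" (specifically "noon ladder"), modifier "wool".
"noon ladder" → head "ladder", modifier "noon".
Putting it together: [[lagoon [forest copper]] [wool [noon ladder]]].

[[lagoon [forest copper]] [wool [noon ladder]]]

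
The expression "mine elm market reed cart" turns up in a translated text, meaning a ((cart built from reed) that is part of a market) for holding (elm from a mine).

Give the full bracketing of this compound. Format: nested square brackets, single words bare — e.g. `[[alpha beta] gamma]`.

[[mine elm] [market [reed cart]]]

The outermost head in the paraphrase is "cart" (specifically "market reed cart"), modified by "mine elm".
Inside "mine elm": head "elm", modifier "mine".
Inside "market reed cart": head "cart" (specifically "reed cart"), modifier "market".
Inside "reed cart": head "cart", modifier "reed".
Assembled: [[mine elm] [market [reed cart]]].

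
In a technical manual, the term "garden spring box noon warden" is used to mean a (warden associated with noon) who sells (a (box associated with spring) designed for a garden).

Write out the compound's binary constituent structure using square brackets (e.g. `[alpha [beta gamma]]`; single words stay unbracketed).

[[garden [spring box]] [noon warden]]

The outermost head in the paraphrase is "warden" (specifically "noon warden"), modified by "garden spring box".
Within "garden spring box", the head is "box" (specifically "spring box") and the modifier is "garden".
Within "spring box", the head is "box" and the modifier is "spring".
Within "noon warden", the head is "warden" and the modifier is "noon".
So the structure is [[garden [spring box]] [noon warden]].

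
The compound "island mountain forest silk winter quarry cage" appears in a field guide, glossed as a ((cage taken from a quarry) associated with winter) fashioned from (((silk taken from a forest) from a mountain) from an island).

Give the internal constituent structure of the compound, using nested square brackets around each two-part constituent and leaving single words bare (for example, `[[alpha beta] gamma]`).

The outermost head in the paraphrase is "cage" (specifically "winter quarry cage"), modified by "island mountain forest silk".
"island mountain forest silk" → head "silk" (specifically "mountain forest silk"), modifier "island".
"mountain forest silk" → head "silk" (specifically "forest silk"), modifier "mountain".
"forest silk" → head "silk", modifier "forest".
"winter quarry cage" → head "cage" (specifically "quarry cage"), modifier "winter".
"quarry cage" → head "cage", modifier "quarry".
Putting it together: [[island [mountain [forest silk]]] [winter [quarry cage]]].

[[island [mountain [forest silk]]] [winter [quarry cage]]]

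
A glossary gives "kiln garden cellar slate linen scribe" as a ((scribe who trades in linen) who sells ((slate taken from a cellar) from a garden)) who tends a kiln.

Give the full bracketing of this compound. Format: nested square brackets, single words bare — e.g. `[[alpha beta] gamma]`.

[kiln [[garden [cellar slate]] [linen scribe]]]

Overall it is a kind of scribe (specifically "garden cellar slate linen scribe"); the modifier is "kiln".
"garden cellar slate linen scribe" → head "scribe" (specifically "linen scribe"), modifier "garden cellar slate".
"garden cellar slate" → head "slate" (specifically "cellar slate"), modifier "garden".
"cellar slate" → head "slate", modifier "cellar".
"linen scribe" → head "scribe", modifier "linen".
So the structure is [kiln [[garden [cellar slate]] [linen scribe]]].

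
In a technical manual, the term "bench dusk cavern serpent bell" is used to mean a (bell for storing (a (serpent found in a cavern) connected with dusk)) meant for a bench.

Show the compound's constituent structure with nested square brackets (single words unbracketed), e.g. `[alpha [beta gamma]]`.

Whole compound: head "bell" (specifically "dusk cavern serpent bell"), modifier "bench".
Inside "dusk cavern serpent bell": head "bell", modifier "dusk cavern serpent".
Inside "dusk cavern serpent": head "serpent" (specifically "cavern serpent"), modifier "dusk".
Inside "cavern serpent": head "serpent", modifier "cavern".
So the structure is [bench [[dusk [cavern serpent]] bell]].

[bench [[dusk [cavern serpent]] bell]]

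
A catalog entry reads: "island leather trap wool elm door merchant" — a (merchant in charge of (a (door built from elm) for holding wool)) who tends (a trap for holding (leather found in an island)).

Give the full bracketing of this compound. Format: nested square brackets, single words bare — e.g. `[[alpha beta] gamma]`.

At the top level: head "merchant" (specifically "wool elm door merchant"); modifier "island leather trap".
Inside "island leather trap": head "trap", modifier "island leather".
Inside "island leather": head "leather", modifier "island".
Inside "wool elm door merchant": head "merchant", modifier "wool elm door".
Inside "wool elm door": head "door" (specifically "elm door"), modifier "wool".
Inside "elm door": head "door", modifier "elm".
So the structure is [[[island leather] trap] [[wool [elm door]] merchant]].

[[[island leather] trap] [[wool [elm door]] merchant]]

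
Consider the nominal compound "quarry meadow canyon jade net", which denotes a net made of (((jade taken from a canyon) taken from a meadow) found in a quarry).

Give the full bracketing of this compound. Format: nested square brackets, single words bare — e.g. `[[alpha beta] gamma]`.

At the top level: head "net"; modifier "quarry meadow canyon jade".
Within "quarry meadow canyon jade", the head is "jade" (specifically "meadow canyon jade") and the modifier is "quarry".
Within "meadow canyon jade", the head is "jade" (specifically "canyon jade") and the modifier is "meadow".
Within "canyon jade", the head is "jade" and the modifier is "canyon".
So the structure is [[quarry [meadow [canyon jade]]] net].

[[quarry [meadow [canyon jade]]] net]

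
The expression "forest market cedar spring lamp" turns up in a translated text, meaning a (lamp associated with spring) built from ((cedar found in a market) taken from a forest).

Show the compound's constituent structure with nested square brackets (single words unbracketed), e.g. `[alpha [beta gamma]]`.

[[forest [market cedar]] [spring lamp]]

Overall it is a kind of lamp (specifically "spring lamp"); the modifier is "forest market cedar".
Within "forest market cedar", the head is "cedar" (specifically "market cedar") and the modifier is "forest".
Within "market cedar", the head is "cedar" and the modifier is "market".
Within "spring lamp", the head is "lamp" and the modifier is "spring".
So the structure is [[forest [market cedar]] [spring lamp]].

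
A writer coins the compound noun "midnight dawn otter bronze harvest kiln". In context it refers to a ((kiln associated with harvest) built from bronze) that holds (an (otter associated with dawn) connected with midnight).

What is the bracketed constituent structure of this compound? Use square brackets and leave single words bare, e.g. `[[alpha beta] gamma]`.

At the top level: head "kiln" (specifically "bronze harvest kiln"); modifier "midnight dawn otter".
Inside "midnight dawn otter": head "otter" (specifically "dawn otter"), modifier "midnight".
Inside "dawn otter": head "otter", modifier "dawn".
Inside "bronze harvest kiln": head "kiln" (specifically "harvest kiln"), modifier "bronze".
Inside "harvest kiln": head "kiln", modifier "harvest".
Assembled: [[midnight [dawn otter]] [bronze [harvest kiln]]].

[[midnight [dawn otter]] [bronze [harvest kiln]]]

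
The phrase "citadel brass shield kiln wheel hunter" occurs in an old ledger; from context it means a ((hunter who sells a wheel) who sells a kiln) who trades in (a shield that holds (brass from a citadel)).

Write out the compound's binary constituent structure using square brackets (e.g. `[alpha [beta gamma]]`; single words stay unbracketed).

Overall it is a kind of hunter (specifically "kiln wheel hunter"); the modifier is "citadel brass shield".
Inside "citadel brass shield": head "shield", modifier "citadel brass".
Inside "citadel brass": head "brass", modifier "citadel".
Inside "kiln wheel hunter": head "hunter" (specifically "wheel hunter"), modifier "kiln".
Inside "wheel hunter": head "hunter", modifier "wheel".
Putting it together: [[[citadel brass] shield] [kiln [wheel hunter]]].

[[[citadel brass] shield] [kiln [wheel hunter]]]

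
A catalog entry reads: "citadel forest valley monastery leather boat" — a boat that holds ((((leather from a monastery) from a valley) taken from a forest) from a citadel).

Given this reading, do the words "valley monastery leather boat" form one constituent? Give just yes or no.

The top-level split is [citadel forest valley monastery leather] [boat]; the full structure is [[citadel [forest [valley [monastery leather]]]] boat].
"valley monastery leather boat" straddles a constituent boundary, so it is not a single unit.

no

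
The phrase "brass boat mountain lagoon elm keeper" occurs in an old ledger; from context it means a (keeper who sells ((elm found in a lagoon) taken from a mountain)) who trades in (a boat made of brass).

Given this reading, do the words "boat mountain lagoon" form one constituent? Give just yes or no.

The top-level split is [brass boat] [mountain lagoon elm keeper]; the full structure is [[brass boat] [[mountain [lagoon elm]] keeper]].
"boat mountain lagoon" straddles a constituent boundary, so it is not a single unit.

no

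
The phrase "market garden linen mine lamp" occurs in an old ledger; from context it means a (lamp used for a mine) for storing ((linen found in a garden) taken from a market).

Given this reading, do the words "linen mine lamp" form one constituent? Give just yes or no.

The top-level split is [market garden linen] [mine lamp]; the full structure is [[market [garden linen]] [mine lamp]].
"linen mine lamp" straddles a constituent boundary, so it is not a single unit.

no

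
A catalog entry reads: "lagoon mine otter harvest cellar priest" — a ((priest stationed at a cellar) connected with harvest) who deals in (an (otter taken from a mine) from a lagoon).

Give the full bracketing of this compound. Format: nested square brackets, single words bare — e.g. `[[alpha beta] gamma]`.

Whole compound: head "priest" (specifically "harvest cellar priest"), modifier "lagoon mine otter".
"lagoon mine otter" → head "otter" (specifically "mine otter"), modifier "lagoon".
"mine otter" → head "otter", modifier "mine".
"harvest cellar priest" → head "priest" (specifically "cellar priest"), modifier "harvest".
"cellar priest" → head "priest", modifier "cellar".
So the structure is [[lagoon [mine otter]] [harvest [cellar priest]]].

[[lagoon [mine otter]] [harvest [cellar priest]]]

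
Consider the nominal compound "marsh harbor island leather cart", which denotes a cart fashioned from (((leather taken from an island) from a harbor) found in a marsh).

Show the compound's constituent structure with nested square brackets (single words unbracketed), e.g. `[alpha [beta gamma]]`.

[[marsh [harbor [island leather]]] cart]

Whole compound: head "cart", modifier "marsh harbor island leather".
Within "marsh harbor island leather", the head is "leather" (specifically "harbor island leather") and the modifier is "marsh".
Within "harbor island leather", the head is "leather" (specifically "island leather") and the modifier is "harbor".
Within "island leather", the head is "leather" and the modifier is "island".
So the structure is [[marsh [harbor [island leather]]] cart].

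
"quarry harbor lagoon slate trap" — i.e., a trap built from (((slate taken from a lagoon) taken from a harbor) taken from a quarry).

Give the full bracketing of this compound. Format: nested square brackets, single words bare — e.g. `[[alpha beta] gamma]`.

[[quarry [harbor [lagoon slate]]] trap]

Overall it is a kind of trap; the modifier is "quarry harbor lagoon slate".
Inside "quarry harbor lagoon slate": head "slate" (specifically "harbor lagoon slate"), modifier "quarry".
Inside "harbor lagoon slate": head "slate" (specifically "lagoon slate"), modifier "harbor".
Inside "lagoon slate": head "slate", modifier "lagoon".
Putting it together: [[quarry [harbor [lagoon slate]]] trap].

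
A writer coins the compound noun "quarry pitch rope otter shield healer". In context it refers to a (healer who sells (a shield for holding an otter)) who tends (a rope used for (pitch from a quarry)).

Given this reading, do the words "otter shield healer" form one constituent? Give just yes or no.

yes

The paraphrase groups the words so that "otter shield healer" is one unit: it corresponds to a single parenthesized sub-phrase.
The full structure is [[[quarry pitch] rope] [[otter shield] healer]], in which [otter shield healer] is a constituent.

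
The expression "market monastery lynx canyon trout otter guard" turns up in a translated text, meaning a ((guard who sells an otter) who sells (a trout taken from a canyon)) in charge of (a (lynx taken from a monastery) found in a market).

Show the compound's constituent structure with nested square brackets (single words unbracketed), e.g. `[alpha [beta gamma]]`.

Whole compound: head "guard" (specifically "canyon trout otter guard"), modifier "market monastery lynx".
Within "market monastery lynx", the head is "lynx" (specifically "monastery lynx") and the modifier is "market".
Within "monastery lynx", the head is "lynx" and the modifier is "monastery".
Within "canyon trout otter guard", the head is "guard" (specifically "otter guard") and the modifier is "canyon trout".
Within "canyon trout", the head is "trout" and the modifier is "canyon".
Within "otter guard", the head is "guard" and the modifier is "otter".
Putting it together: [[market [monastery lynx]] [[canyon trout] [otter guard]]].

[[market [monastery lynx]] [[canyon trout] [otter guard]]]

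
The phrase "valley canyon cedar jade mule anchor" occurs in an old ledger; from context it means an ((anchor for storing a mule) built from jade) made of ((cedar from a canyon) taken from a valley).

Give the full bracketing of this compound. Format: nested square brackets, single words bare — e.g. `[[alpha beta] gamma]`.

[[valley [canyon cedar]] [jade [mule anchor]]]

The outermost head in the paraphrase is "anchor" (specifically "jade mule anchor"), modified by "valley canyon cedar".
"valley canyon cedar" → head "cedar" (specifically "canyon cedar"), modifier "valley".
"canyon cedar" → head "cedar", modifier "canyon".
"jade mule anchor" → head "anchor" (specifically "mule anchor"), modifier "jade".
"mule anchor" → head "anchor", modifier "mule".
Assembled: [[valley [canyon cedar]] [jade [mule anchor]]].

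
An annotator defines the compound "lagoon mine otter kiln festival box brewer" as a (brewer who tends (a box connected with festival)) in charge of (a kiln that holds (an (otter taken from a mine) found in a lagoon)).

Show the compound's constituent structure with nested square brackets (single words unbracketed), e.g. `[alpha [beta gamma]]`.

[[[lagoon [mine otter]] kiln] [[festival box] brewer]]

At the top level: head "brewer" (specifically "festival box brewer"); modifier "lagoon mine otter kiln".
Inside "lagoon mine otter kiln": head "kiln", modifier "lagoon mine otter".
Inside "lagoon mine otter": head "otter" (specifically "mine otter"), modifier "lagoon".
Inside "mine otter": head "otter", modifier "mine".
Inside "festival box brewer": head "brewer", modifier "festival box".
Inside "festival box": head "box", modifier "festival".
So the structure is [[[lagoon [mine otter]] kiln] [[festival box] brewer]].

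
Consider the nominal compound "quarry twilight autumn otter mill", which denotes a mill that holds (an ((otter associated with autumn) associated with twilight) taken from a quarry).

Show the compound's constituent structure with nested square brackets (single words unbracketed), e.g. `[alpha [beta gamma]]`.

[[quarry [twilight [autumn otter]]] mill]

Overall it is a kind of mill; the modifier is "quarry twilight autumn otter".
"quarry twilight autumn otter" → head "otter" (specifically "twilight autumn otter"), modifier "quarry".
"twilight autumn otter" → head "otter" (specifically "autumn otter"), modifier "twilight".
"autumn otter" → head "otter", modifier "autumn".
Putting it together: [[quarry [twilight [autumn otter]]] mill].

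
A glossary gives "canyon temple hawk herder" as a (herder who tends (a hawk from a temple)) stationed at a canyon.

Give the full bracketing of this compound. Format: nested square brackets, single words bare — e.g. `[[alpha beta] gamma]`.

The outermost head in the paraphrase is "herder" (specifically "temple hawk herder"), modified by "canyon".
Within "temple hawk herder", the head is "herder" and the modifier is "temple hawk".
Within "temple hawk", the head is "hawk" and the modifier is "temple".
Putting it together: [canyon [[temple hawk] herder]].

[canyon [[temple hawk] herder]]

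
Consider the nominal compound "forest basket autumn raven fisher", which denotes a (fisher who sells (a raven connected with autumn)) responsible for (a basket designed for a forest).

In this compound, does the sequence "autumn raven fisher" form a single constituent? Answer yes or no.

The paraphrase groups the words so that "autumn raven fisher" is one unit: it corresponds to a single parenthesized sub-phrase.
The full structure is [[forest basket] [[autumn raven] fisher]], in which [autumn raven fisher] is a constituent.

yes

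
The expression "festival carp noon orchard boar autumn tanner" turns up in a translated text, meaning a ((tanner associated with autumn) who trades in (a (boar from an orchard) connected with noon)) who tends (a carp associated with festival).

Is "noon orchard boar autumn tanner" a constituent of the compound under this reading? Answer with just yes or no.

yes

The paraphrase groups the words so that "noon orchard boar autumn tanner" is one unit: it corresponds to a single parenthesized sub-phrase.
The full structure is [[festival carp] [[noon [orchard boar]] [autumn tanner]]], in which [noon orchard boar autumn tanner] is a constituent.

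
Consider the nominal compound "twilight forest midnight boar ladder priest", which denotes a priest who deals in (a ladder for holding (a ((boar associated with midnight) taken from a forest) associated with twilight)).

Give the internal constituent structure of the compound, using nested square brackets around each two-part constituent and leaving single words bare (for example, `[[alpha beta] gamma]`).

[[[twilight [forest [midnight boar]]] ladder] priest]

Overall it is a kind of priest; the modifier is "twilight forest midnight boar ladder".
Inside "twilight forest midnight boar ladder": head "ladder", modifier "twilight forest midnight boar".
Inside "twilight forest midnight boar": head "boar" (specifically "forest midnight boar"), modifier "twilight".
Inside "forest midnight boar": head "boar" (specifically "midnight boar"), modifier "forest".
Inside "midnight boar": head "boar", modifier "midnight".
Putting it together: [[[twilight [forest [midnight boar]]] ladder] priest].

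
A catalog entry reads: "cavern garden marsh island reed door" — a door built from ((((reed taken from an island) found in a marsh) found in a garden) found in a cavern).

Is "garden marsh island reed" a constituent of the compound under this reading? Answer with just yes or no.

yes

The paraphrase groups the words so that "garden marsh island reed" is one unit: it corresponds to a single parenthesized sub-phrase.
The full structure is [[cavern [garden [marsh [island reed]]]] door], in which [garden marsh island reed] is a constituent.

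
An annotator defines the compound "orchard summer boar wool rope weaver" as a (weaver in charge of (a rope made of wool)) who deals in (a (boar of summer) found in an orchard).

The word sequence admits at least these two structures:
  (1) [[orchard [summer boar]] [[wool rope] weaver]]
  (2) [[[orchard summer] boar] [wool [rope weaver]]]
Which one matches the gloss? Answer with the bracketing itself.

The paraphrase's head is the "weaver" part ("wool rope weaver"); its modifier is "orchard summer boar".
That top-level split, carried through the inner groups, gives [[orchard [summer boar]] [[wool rope] weaver]].

[[orchard [summer boar]] [[wool rope] weaver]]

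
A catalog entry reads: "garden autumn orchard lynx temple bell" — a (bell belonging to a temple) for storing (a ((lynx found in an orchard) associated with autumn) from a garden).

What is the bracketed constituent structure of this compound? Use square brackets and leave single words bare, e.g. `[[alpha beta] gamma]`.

Overall it is a kind of bell (specifically "temple bell"); the modifier is "garden autumn orchard lynx".
Inside "garden autumn orchard lynx": head "lynx" (specifically "autumn orchard lynx"), modifier "garden".
Inside "autumn orchard lynx": head "lynx" (specifically "orchard lynx"), modifier "autumn".
Inside "orchard lynx": head "lynx", modifier "orchard".
Inside "temple bell": head "bell", modifier "temple".
So the structure is [[garden [autumn [orchard lynx]]] [temple bell]].

[[garden [autumn [orchard lynx]]] [temple bell]]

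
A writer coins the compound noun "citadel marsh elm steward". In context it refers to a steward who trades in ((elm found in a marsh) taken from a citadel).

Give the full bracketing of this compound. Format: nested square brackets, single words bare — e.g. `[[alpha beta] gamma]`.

[[citadel [marsh elm]] steward]

Overall it is a kind of steward; the modifier is "citadel marsh elm".
Inside "citadel marsh elm": head "elm" (specifically "marsh elm"), modifier "citadel".
Inside "marsh elm": head "elm", modifier "marsh".
So the structure is [[citadel [marsh elm]] steward].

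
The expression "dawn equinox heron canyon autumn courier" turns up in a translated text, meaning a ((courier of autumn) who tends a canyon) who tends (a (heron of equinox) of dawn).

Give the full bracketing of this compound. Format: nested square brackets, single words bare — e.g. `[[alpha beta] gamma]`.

The outermost head in the paraphrase is "courier" (specifically "canyon autumn courier"), modified by "dawn equinox heron".
Inside "dawn equinox heron": head "heron" (specifically "equinox heron"), modifier "dawn".
Inside "equinox heron": head "heron", modifier "equinox".
Inside "canyon autumn courier": head "courier" (specifically "autumn courier"), modifier "canyon".
Inside "autumn courier": head "courier", modifier "autumn".
Putting it together: [[dawn [equinox heron]] [canyon [autumn courier]]].

[[dawn [equinox heron]] [canyon [autumn courier]]]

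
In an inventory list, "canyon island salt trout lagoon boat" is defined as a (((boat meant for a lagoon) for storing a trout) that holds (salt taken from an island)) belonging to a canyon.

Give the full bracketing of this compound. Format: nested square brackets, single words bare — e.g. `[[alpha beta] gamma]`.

Whole compound: head "boat" (specifically "island salt trout lagoon boat"), modifier "canyon".
"island salt trout lagoon boat" → head "boat" (specifically "trout lagoon boat"), modifier "island salt".
"island salt" → head "salt", modifier "island".
"trout lagoon boat" → head "boat" (specifically "lagoon boat"), modifier "trout".
"lagoon boat" → head "boat", modifier "lagoon".
So the structure is [canyon [[island salt] [trout [lagoon boat]]]].

[canyon [[island salt] [trout [lagoon boat]]]]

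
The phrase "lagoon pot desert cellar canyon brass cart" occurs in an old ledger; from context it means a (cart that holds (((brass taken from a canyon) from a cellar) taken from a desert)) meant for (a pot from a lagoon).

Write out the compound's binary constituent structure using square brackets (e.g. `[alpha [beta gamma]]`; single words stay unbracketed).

Whole compound: head "cart" (specifically "desert cellar canyon brass cart"), modifier "lagoon pot".
Inside "lagoon pot": head "pot", modifier "lagoon".
Inside "desert cellar canyon brass cart": head "cart", modifier "desert cellar canyon brass".
Inside "desert cellar canyon brass": head "brass" (specifically "cellar canyon brass"), modifier "desert".
Inside "cellar canyon brass": head "brass" (specifically "canyon brass"), modifier "cellar".
Inside "canyon brass": head "brass", modifier "canyon".
So the structure is [[lagoon pot] [[desert [cellar [canyon brass]]] cart]].

[[lagoon pot] [[desert [cellar [canyon brass]]] cart]]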